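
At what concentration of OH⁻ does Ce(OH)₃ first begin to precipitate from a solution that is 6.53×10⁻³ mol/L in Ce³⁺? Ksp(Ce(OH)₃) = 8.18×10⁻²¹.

Each salt precipitates once Q = Ksp for that salt.
Ce(OH)₃(s) ⇌ Ce³⁺(aq) + 3 OH⁻(aq)
Ksp = [Ce³⁺][OH⁻]^3 = [OH⁻]^3(6.53×10⁻³)
[OH⁻]^3 = 8.18×10⁻²¹ / (6.53×10⁻³) = 1.25×10⁻¹⁸
[OH⁻] = 1.08×10⁻⁶ mol/L

1.08×10⁻⁶ M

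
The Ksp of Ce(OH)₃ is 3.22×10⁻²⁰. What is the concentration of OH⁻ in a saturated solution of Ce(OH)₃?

Ce(OH)₃(s) ⇌ Ce³⁺(aq) + 3 OH⁻(aq)
With molar solubility s: [Ce³⁺] = s, [OH⁻] = 3s.
Ksp = [Ce³⁺][OH⁻]^3 = s · (3s)^3 = 27s^4 = 3.22×10⁻²⁰
s = 5.88×10⁻⁶ M
[OH⁻] = 3s = 1.76×10⁻⁵ M

1.76×10⁻⁵ M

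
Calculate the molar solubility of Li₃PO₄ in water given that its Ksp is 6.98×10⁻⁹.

Li₃PO₄(s) ⇌ 3 Li⁺(aq) + PO₄³⁻(aq)
If s mol/L of Li₃PO₄ dissolves, [Li⁺] = 3s and [PO₄³⁻] = s.
Ksp = [Li⁺]^3[PO₄³⁻] = (3s)^3 · s = 27s^4
27s^4 = 6.98×10⁻⁹  ⇒  s^4 = 2.59×10⁻¹⁰
Taking the 4th root, s = 4.01×10⁻³ mol/L.

4.01×10⁻³ M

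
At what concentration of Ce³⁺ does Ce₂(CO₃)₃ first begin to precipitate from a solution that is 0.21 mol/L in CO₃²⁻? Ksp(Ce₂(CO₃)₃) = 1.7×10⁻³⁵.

4.3×10⁻¹⁷ M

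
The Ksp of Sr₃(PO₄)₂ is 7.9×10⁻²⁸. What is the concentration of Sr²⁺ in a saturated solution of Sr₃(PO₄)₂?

4.5×10⁻⁶ M

Sr₃(PO₄)₂(s) ⇌ 3 Sr²⁺(aq) + 2 PO₄³⁻(aq)
For each mole of Sr₃(PO₄)₂ that dissolves per liter, [Sr²⁺] = 3s and [PO₄³⁻] = 2s; let s denote this solubility.
Ksp = [Sr²⁺]^3[PO₄³⁻]^2 = (3s)^3 · (2s)^2 = 108s^5 = 7.9×10⁻²⁸
s = 1.5×10⁻⁶ mol/L
[Sr²⁺] = 3s = 4.5×10⁻⁶ mol/L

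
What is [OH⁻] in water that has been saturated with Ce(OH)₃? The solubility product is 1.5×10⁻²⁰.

1.5×10⁻⁵ M

Ce(OH)₃(s) ⇌ Ce³⁺(aq) + 3 OH⁻(aq)
With molar solubility s: [Ce³⁺] = s, [OH⁻] = 3s.
Ksp = [Ce³⁺][OH⁻]^3 = s · (3s)^3 = 27s^4 = 1.5×10⁻²⁰
s = 4.9×10⁻⁶ M
[OH⁻] = 3s = 1.5×10⁻⁵ M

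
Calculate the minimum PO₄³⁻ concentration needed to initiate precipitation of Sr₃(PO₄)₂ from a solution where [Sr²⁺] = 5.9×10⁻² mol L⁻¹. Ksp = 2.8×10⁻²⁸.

Precipitation begins when Q = Ksp.
Sr₃(PO₄)₂(s) ⇌ 3 Sr²⁺(aq) + 2 PO₄³⁻(aq)
Ksp = [Sr²⁺]^3[PO₄³⁻]^2 = [PO₄³⁻]^2(5.9×10⁻²)^3
[PO₄³⁻]^2 = 2.8×10⁻²⁸ / (5.9×10⁻²)^3 = 1.4×10⁻²⁴
[PO₄³⁻] = 1.2×10⁻¹² mol L⁻¹

1.2×10⁻¹² M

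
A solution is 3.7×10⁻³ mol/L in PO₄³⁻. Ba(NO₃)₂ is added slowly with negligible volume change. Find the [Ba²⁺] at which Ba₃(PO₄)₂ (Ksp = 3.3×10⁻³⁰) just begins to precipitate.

6.2×10⁻⁹ M

The threshold for precipitation is Q = Ksp.
Ba₃(PO₄)₂(s) ⇌ 3 Ba²⁺(aq) + 2 PO₄³⁻(aq)
Ksp = [Ba²⁺]^3[PO₄³⁻]^2 = [Ba²⁺]^3(3.7×10⁻³)^2
[Ba²⁺]^3 = 3.3×10⁻³⁰ / (3.7×10⁻³)^2 = 2.4×10⁻²⁵
[Ba²⁺] = 6.2×10⁻⁹ mol/L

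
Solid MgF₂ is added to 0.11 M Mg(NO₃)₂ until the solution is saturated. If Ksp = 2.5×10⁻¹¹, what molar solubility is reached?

MgF₂(s) ⇌ Mg²⁺(aq) + 2 F⁻(aq)
Mg²⁺ is already present at 0.11 M. If s mol/L of MgF₂ dissolves, [F⁻] = 2s while [Mg²⁺] ≈ 0.11 M.
Ksp = [Mg²⁺][F⁻]^2 = (0.11)(2s)^2
(2s)^2 = 2.5×10⁻¹¹ / (0.11) = 2.3×10⁻¹⁰
s = 7.5×10⁻⁶ M

7.5×10⁻⁶ M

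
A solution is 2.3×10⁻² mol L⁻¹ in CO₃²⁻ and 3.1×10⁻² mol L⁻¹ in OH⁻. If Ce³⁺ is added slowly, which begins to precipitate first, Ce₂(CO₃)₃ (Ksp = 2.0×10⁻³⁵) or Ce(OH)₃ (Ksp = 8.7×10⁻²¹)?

Precipitation of each salt begins when its ion product equals Ksp.
For Ce₂(CO₃)₃: [Ce³⁺] = (Ksp/[CO₃²⁻]^3)^(1/2) = 1.3×10⁻¹⁵ mol L⁻¹
For Ce(OH)₃: [Ce³⁺] = (Ksp/[OH⁻]^3) = 2.9×10⁻¹⁶ mol L⁻¹
Ce(OH)₃ requires the lower [Ce³⁺], so it precipitates first.

Ce(OH)₃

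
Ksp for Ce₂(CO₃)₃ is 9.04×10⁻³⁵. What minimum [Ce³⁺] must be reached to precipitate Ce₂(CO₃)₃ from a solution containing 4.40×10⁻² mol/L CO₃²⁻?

Each salt precipitates once Q = Ksp for that salt.
Ce₂(CO₃)₃(s) ⇌ 2 Ce³⁺(aq) + 3 CO₃²⁻(aq)
Ksp = [Ce³⁺]^2[CO₃²⁻]^3 = [Ce³⁺]^2(4.40×10⁻²)^3
[Ce³⁺]^2 = 9.04×10⁻³⁵ / (4.40×10⁻²)^3 = 1.06×10⁻³⁰
[Ce³⁺] = 1.03×10⁻¹⁵ mol/L

1.03×10⁻¹⁵ M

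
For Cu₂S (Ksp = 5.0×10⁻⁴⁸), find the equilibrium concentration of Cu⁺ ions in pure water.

Cu₂S(s) ⇌ 2 Cu⁺(aq) + S²⁻(aq)
Call the molar solubility s, so that [Cu⁺] = 2s and [S²⁻] = s.
Ksp = [Cu⁺]^2[S²⁻] = (2s)^2 · s = 4s^3 = 5.0×10⁻⁴⁸
s = 1.1×10⁻¹⁶ M
[Cu⁺] = 2s = 2.2×10⁻¹⁶ M

2.2×10⁻¹⁶ M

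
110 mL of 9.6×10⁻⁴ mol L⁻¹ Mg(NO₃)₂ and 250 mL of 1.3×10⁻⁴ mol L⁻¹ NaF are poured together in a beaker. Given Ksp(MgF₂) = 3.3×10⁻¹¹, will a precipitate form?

No

The combined volume is 360 mL.
[Mg²⁺] = (9.6×10⁻⁴)(110)/360 = 2.9×10⁻⁴ mol L⁻¹
[F⁻] = (1.3×10⁻⁴)(250)/360 = 9.0×10⁻⁵ mol L⁻¹
Q = [Mg²⁺][F⁻]^2 = 2.4×10⁻¹²
Q = 2.4×10⁻¹² < Ksp = 3.3×10⁻¹¹, so the solution is unsaturated and no precipitate forms.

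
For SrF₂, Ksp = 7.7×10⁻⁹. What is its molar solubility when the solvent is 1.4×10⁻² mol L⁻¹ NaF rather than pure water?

3.9×10⁻⁵ M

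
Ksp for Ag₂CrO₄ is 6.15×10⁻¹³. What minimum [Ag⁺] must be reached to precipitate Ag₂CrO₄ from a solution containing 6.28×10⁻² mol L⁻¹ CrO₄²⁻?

A salt starts to precipitate once the ion product Q reaches its Ksp.
Ag₂CrO₄(s) ⇌ 2 Ag⁺(aq) + CrO₄²⁻(aq)
Ksp = [Ag⁺]^2[CrO₄²⁻] = [Ag⁺]^2(6.28×10⁻²)
[Ag⁺]^2 = 6.15×10⁻¹³ / (6.28×10⁻²) = 9.79×10⁻¹²
[Ag⁺] = 3.13×10⁻⁶ mol L⁻¹

3.13×10⁻⁶ M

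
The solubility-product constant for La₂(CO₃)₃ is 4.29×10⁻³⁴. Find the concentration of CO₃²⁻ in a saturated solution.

La₂(CO₃)₃(s) ⇌ 2 La³⁺(aq) + 3 CO₃²⁻(aq)
Let s be the molar solubility. Then [La³⁺] = 2s and [CO₃²⁻] = 3s.
Ksp = [La³⁺]^2[CO₃²⁻]^3 = (2s)^2 · (3s)^3 = 108s^5 = 4.29×10⁻³⁴
s = 8.31×10⁻⁸ mol L⁻¹
[CO₃²⁻] = 3s = 2.49×10⁻⁷ mol L⁻¹

2.49×10⁻⁷ M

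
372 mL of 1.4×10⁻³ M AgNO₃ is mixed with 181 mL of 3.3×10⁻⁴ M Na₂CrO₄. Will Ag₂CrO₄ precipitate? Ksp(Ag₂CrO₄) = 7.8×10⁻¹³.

Total volume after mixing = 372 + 181 = 553 mL.
[Ag⁺] = (1.4×10⁻³)(372)/553 = 9.4×10⁻⁴ M
[CrO₄²⁻] = (3.3×10⁻⁴)(181)/553 = 1.1×10⁻⁴ M
Q = [Ag⁺]^2[CrO₄²⁻] = 9.6×10⁻¹¹
Since Q (9.6×10⁻¹¹) exceeds Ksp (7.8×10⁻¹³), Ag₂CrO₄ will precipitate.

Yes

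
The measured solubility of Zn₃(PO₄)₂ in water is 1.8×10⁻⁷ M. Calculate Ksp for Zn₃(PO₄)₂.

Ksp = 2.0×10⁻³²

Zn₃(PO₄)₂(s) ⇌ 3 Zn²⁺(aq) + 2 PO₄³⁻(aq)
For each mole of Zn₃(PO₄)₂ that dissolves per liter, [Zn²⁺] = 3s and [PO₄³⁻] = 2s; let s denote this solubility.
Ksp = [Zn²⁺]^3[PO₄³⁻]^2 = (3s)^3 · (2s)^2 = 108s^5
Ksp = 108 × (1.8×10⁻⁷)^5 = 2.0×10⁻³²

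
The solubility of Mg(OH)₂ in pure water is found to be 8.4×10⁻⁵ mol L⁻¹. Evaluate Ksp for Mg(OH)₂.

Ksp = 2.4×10⁻¹²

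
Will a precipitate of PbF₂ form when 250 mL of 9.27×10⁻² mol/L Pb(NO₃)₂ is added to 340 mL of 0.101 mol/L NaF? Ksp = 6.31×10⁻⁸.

After mixing, V = 250 mL + 340 mL = 590 mL.
[Pb²⁺] = (9.27×10⁻²)(250)/590 = 3.93×10⁻² mol/L
[F⁻] = (0.101)(340)/590 = 5.82×10⁻² mol/L
Q = [Pb²⁺][F⁻]^2 = 1.33×10⁻⁴
Since Q (1.33×10⁻⁴) exceeds Ksp (6.31×10⁻⁸), PbF₂ will precipitate.

Yes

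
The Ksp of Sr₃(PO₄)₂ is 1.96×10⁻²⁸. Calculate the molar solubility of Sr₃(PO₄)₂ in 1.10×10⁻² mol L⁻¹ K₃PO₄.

Sr₃(PO₄)₂(s) ⇌ 3 Sr²⁺(aq) + 2 PO₄³⁻(aq)
Let s be the solubility of Sr₃(PO₄)₂ here. The common ion gives [PO₄³⁻] ≈ 1.10×10⁻² mol L⁻¹, and [Sr²⁺] = 3s.
Ksp = [Sr²⁺]^3[PO₄³⁻]^2 = (3s)^3(1.10×10⁻²)^2
(3s)^3 = 1.96×10⁻²⁸ / (1.10×10⁻²)^2 = 1.62×10⁻²⁴
s = 3.91×10⁻⁹ mol L⁻¹

3.91×10⁻⁹ M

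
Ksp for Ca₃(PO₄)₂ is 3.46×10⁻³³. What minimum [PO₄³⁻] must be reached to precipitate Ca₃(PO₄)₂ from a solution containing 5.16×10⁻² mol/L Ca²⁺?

Precipitation of each salt begins when its ion product equals Ksp.
Ca₃(PO₄)₂(s) ⇌ 3 Ca²⁺(aq) + 2 PO₄³⁻(aq)
Ksp = [Ca²⁺]^3[PO₄³⁻]^2 = [PO₄³⁻]^2(5.16×10⁻²)^3
[PO₄³⁻]^2 = 3.46×10⁻³³ / (5.16×10⁻²)^3 = 2.52×10⁻²⁹
[PO₄³⁻] = 5.02×10⁻¹⁵ mol/L

5.02×10⁻¹⁵ M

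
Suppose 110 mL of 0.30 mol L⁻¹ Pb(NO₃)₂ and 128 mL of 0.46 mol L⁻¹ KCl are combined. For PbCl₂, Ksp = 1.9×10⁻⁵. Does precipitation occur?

Yes

After mixing, V = 110 mL + 128 mL = 238 mL.
[Pb²⁺] = (0.30)(110)/238 = 0.14 mol L⁻¹
[Cl⁻] = (0.46)(128)/238 = 0.25 mol L⁻¹
Q = [Pb²⁺][Cl⁻]^2 = 8.5×10⁻³
Q = 8.5×10⁻³ > Ksp = 1.9×10⁻⁵, so the solution is supersaturated and PbCl₂ precipitates.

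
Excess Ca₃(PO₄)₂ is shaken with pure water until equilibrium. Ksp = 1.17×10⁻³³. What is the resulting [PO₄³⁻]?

2.03×10⁻⁷ M

Ca₃(PO₄)₂(s) ⇌ 3 Ca²⁺(aq) + 2 PO₄³⁻(aq)
Let s be the molar solubility. Then [Ca²⁺] = 3s and [PO₄³⁻] = 2s.
Ksp = [Ca²⁺]^3[PO₄³⁻]^2 = (3s)^3 · (2s)^2 = 108s^5 = 1.17×10⁻³³
s = 1.02×10⁻⁷ mol L⁻¹
[PO₄³⁻] = 2s = 2.03×10⁻⁷ mol L⁻¹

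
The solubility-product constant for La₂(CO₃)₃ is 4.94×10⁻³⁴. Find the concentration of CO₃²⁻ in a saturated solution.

La₂(CO₃)₃(s) ⇌ 2 La³⁺(aq) + 3 CO₃²⁻(aq)
With molar solubility s: [La³⁺] = 2s, [CO₃²⁻] = 3s.
Ksp = [La³⁺]^2[CO₃²⁻]^3 = (2s)^2 · (3s)^3 = 108s^5 = 4.94×10⁻³⁴
s = 8.55×10⁻⁸ M
[CO₃²⁻] = 3s = 2.57×10⁻⁷ M

2.57×10⁻⁷ M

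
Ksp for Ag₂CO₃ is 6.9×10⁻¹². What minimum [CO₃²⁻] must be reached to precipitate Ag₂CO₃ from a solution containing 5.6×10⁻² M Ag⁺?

2.2×10⁻⁹ M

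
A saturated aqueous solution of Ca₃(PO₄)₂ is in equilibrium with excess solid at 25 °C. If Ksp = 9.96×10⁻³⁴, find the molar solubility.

Ca₃(PO₄)₂(s) ⇌ 3 Ca²⁺(aq) + 2 PO₄³⁻(aq)
Let s be the molar solubility. Then [Ca²⁺] = 3s and [PO₄³⁻] = 2s.
Ksp = [Ca²⁺]^3[PO₄³⁻]^2 = (3s)^3 · (2s)^2 = 108s^5
108s^5 = 9.96×10⁻³⁴  ⇒  s^5 = 9.22×10⁻³⁶
s = (9.22×10⁻³⁶)^(1/5) = 9.84×10⁻⁸ mol L⁻¹

9.84×10⁻⁸ M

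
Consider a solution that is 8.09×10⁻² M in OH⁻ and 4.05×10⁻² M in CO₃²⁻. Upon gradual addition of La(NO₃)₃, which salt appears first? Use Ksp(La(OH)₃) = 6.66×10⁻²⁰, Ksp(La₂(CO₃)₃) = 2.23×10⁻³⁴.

La(OH)₃

Precipitation begins when Q = Ksp.
For La(OH)₃: [La³⁺] = (Ksp/[OH⁻]^3) = 1.26×10⁻¹⁶ M
For La₂(CO₃)₃: [La³⁺] = (Ksp/[CO₃²⁻]^3)^(1/2) = 1.83×10⁻¹⁵ M
The smaller threshold [La³⁺] is reached first, so La(OH)₃ precipitates first.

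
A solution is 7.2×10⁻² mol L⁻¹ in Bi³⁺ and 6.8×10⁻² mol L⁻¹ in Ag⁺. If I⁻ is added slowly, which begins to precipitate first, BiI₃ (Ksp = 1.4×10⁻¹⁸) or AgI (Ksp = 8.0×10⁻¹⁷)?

Each salt precipitates once Q = Ksp for that salt.
For BiI₃: [I⁻] = (Ksp/[Bi³⁺])^(1/3) = 2.7×10⁻⁶ mol L⁻¹
For AgI: [I⁻] = (Ksp/[Ag⁺]) = 1.2×10⁻¹⁵ mol L⁻¹
Since AgI needs less I⁻ to reach saturation, it precipitates first.

AgI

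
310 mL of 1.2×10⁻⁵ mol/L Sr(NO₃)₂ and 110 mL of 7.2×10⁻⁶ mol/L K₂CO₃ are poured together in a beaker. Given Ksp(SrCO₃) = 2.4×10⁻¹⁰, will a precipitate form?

No

The combined volume is 420 mL.
[Sr²⁺] = (1.2×10⁻⁵)(310)/420 = 8.9×10⁻⁶ mol/L
[CO₃²⁻] = (7.2×10⁻⁶)(110)/420 = 1.9×10⁻⁶ mol/L
Q = [Sr²⁺][CO₃²⁻] = 1.7×10⁻¹¹
Q = 1.7×10⁻¹¹ < Ksp = 2.4×10⁻¹⁰, so the solution is unsaturated and no precipitate forms.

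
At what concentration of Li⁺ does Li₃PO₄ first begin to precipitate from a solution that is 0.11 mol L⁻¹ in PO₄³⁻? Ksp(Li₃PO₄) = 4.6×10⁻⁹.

A salt starts to precipitate once the ion product Q reaches its Ksp.
Li₃PO₄(s) ⇌ 3 Li⁺(aq) + PO₄³⁻(aq)
Ksp = [Li⁺]^3[PO₄³⁻] = [Li⁺]^3(0.11)
[Li⁺]^3 = 4.6×10⁻⁹ / (0.11) = 4.2×10⁻⁸
[Li⁺] = 3.5×10⁻³ mol L⁻¹

3.5×10⁻³ M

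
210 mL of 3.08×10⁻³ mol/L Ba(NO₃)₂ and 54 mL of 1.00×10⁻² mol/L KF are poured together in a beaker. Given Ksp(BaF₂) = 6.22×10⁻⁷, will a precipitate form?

Total volume after mixing = 210 + 54 = 264 mL.
[Ba²⁺] = (3.08×10⁻³)(210)/264 = 2.45×10⁻³ mol/L
[F⁻] = (1.00×10⁻²)(54)/264 = 2.05×10⁻³ mol/L
Q = [Ba²⁺][F⁻]^2 = 1.03×10⁻⁸
Since Q (1.03×10⁻⁸) is less than Ksp (6.22×10⁻⁷), no BaF₂ precipitates.

No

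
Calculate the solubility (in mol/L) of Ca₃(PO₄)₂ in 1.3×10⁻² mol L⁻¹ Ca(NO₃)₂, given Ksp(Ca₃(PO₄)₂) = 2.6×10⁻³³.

Ca₃(PO₄)₂(s) ⇌ 3 Ca²⁺(aq) + 2 PO₄³⁻(aq)
The solution already contains Ca²⁺ at 1.3×10⁻² mol L⁻¹. Let s be the molar solubility of Ca₃(PO₄)₂.
[Ca²⁺] ≈ 1.3×10⁻² mol L⁻¹ (common ion dominates); [PO₄³⁻] = 2s.
Ksp = [Ca²⁺]^3[PO₄³⁻]^2 = (1.3×10⁻²)^3(2s)^2
(2s)^2 = 2.6×10⁻³³ / (1.3×10⁻²)^3 = 1.2×10⁻²⁷
s = 1.7×10⁻¹⁴ mol L⁻¹

1.7×10⁻¹⁴ M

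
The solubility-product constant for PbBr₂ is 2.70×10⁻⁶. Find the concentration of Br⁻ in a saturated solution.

PbBr₂(s) ⇌ Pb²⁺(aq) + 2 Br⁻(aq)
Let s be the molar solubility. Then [Pb²⁺] = s and [Br⁻] = 2s.
Ksp = [Pb²⁺][Br⁻]^2 = s · (2s)^2 = 4s^3 = 2.70×10⁻⁶
s = 8.77×10⁻³ M
[Br⁻] = 2s = 1.75×10⁻² M

1.75×10⁻² M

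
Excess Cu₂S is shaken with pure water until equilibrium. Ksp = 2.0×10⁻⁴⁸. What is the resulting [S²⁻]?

7.9×10⁻¹⁷ M

Cu₂S(s) ⇌ 2 Cu⁺(aq) + S²⁻(aq)
For each mole of Cu₂S that dissolves per liter, [Cu⁺] = 2s and [S²⁻] = s; let s denote this solubility.
Ksp = [Cu⁺]^2[S²⁻] = (2s)^2 · s = 4s^3 = 2.0×10⁻⁴⁸
s = 7.9×10⁻¹⁷ M
[S²⁻] = s = 7.9×10⁻¹⁷ M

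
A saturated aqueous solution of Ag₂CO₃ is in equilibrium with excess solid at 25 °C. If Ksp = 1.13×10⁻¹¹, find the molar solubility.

1.41×10⁻⁴ M

Ag₂CO₃(s) ⇌ 2 Ag⁺(aq) + CO₃²⁻(aq)
With molar solubility s: [Ag⁺] = 2s, [CO₃²⁻] = s.
Ksp = [Ag⁺]^2[CO₃²⁻] = (2s)^2 · s = 4s^3
4s^3 = 1.13×10⁻¹¹  ⇒  s^3 = 2.83×10⁻¹²
Taking the 3rd root, s = 1.41×10⁻⁴ M.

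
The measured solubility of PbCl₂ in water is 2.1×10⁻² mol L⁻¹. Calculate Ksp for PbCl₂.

PbCl₂(s) ⇌ Pb²⁺(aq) + 2 Cl⁻(aq)
With molar solubility s: [Pb²⁺] = s, [Cl⁻] = 2s.
Ksp = [Pb²⁺][Cl⁻]^2 = s · (2s)^2 = 4s^3
Ksp = 4 × (2.1×10⁻²)^3 = 3.7×10⁻⁵

Ksp = 3.7×10⁻⁵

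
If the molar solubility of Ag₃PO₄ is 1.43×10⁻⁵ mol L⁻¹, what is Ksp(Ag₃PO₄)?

Ksp = 1.13×10⁻¹⁸

Ag₃PO₄(s) ⇌ 3 Ag⁺(aq) + PO₄³⁻(aq)
Let s be the molar solubility. Then [Ag⁺] = 3s and [PO₄³⁻] = s.
Ksp = [Ag⁺]^3[PO₄³⁻] = (3s)^3 · s = 27s^4
Ksp = 27 × (1.43×10⁻⁵)^4 = 1.13×10⁻¹⁸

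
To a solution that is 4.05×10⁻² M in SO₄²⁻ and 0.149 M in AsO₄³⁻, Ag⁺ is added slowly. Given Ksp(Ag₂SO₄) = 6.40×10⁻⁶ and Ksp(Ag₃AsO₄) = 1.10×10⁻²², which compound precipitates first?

A salt starts to precipitate once the ion product Q reaches its Ksp.
For Ag₂SO₄: [Ag⁺] = (Ksp/[SO₄²⁻])^(1/2) = 1.26×10⁻² M
For Ag₃AsO₄: [Ag⁺] = (Ksp/[AsO₄³⁻])^(1/3) = 9.04×10⁻⁸ M
Ag₃AsO₄ requires the lower [Ag⁺], so it precipitates first.

Ag₃AsO₄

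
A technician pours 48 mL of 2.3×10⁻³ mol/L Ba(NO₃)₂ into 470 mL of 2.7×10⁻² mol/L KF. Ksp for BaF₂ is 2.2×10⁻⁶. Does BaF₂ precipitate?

No

Total volume after mixing = 48 + 470 = 518 mL.
[Ba²⁺] = (2.3×10⁻³)(48)/518 = 2.1×10⁻⁴ mol/L
[F⁻] = (2.7×10⁻²)(470)/518 = 2.4×10⁻² mol/L
Q = [Ba²⁺][F⁻]^2 = 1.3×10⁻⁷
Q = 1.3×10⁻⁷ < Ksp = 2.2×10⁻⁶, so the solution is unsaturated and no precipitate forms.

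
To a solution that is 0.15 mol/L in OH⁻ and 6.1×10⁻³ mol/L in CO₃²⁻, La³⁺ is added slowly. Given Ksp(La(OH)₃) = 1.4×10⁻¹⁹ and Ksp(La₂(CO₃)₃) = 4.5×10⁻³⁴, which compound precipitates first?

The threshold for precipitation is Q = Ksp.
For La(OH)₃: [La³⁺] = (Ksp/[OH⁻]^3) = 4.1×10⁻¹⁷ mol/L
For La₂(CO₃)₃: [La³⁺] = (Ksp/[CO₃²⁻]^3)^(1/2) = 4.5×10⁻¹⁴ mol/L
Since La(OH)₃ needs less La³⁺ to reach saturation, it precipitates first.

La(OH)₃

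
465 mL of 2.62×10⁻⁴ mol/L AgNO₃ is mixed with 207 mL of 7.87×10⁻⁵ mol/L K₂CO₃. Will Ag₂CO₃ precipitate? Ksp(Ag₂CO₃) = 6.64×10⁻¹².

No

After mixing, V = 465 mL + 207 mL = 672 mL.
[Ag⁺] = (2.62×10⁻⁴)(465)/672 = 1.81×10⁻⁴ mol/L
[CO₃²⁻] = (7.87×10⁻⁵)(207)/672 = 2.42×10⁻⁵ mol/L
Q = [Ag⁺]^2[CO₃²⁻] = 7.97×10⁻¹³
Q < Ksp (7.97×10⁻¹³ vs 6.64×10⁻¹²); the solution remains unsaturated and no precipitate forms.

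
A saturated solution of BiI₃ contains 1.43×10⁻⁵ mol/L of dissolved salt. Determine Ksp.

Ksp = 1.13×10⁻¹⁸

BiI₃(s) ⇌ Bi³⁺(aq) + 3 I⁻(aq)
With molar solubility s: [Bi³⁺] = s, [I⁻] = 3s.
Ksp = [Bi³⁺][I⁻]^3 = s · (3s)^3 = 27s^4
Ksp = 27 × (1.43×10⁻⁵)^4 = 1.13×10⁻¹⁸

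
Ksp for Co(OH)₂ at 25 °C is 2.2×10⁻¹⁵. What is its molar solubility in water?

Co(OH)₂(s) ⇌ Co²⁺(aq) + 2 OH⁻(aq)
For each mole of Co(OH)₂ that dissolves per liter, [Co²⁺] = s and [OH⁻] = 2s; let s denote this solubility.
Ksp = [Co²⁺][OH⁻]^2 = s · (2s)^2 = 4s^3
4s^3 = 2.2×10⁻¹⁵  ⇒  s^3 = 5.5×10⁻¹⁶
s = (5.5×10⁻¹⁶)^(1/3) = 8.2×10⁻⁶ M

8.2×10⁻⁶ M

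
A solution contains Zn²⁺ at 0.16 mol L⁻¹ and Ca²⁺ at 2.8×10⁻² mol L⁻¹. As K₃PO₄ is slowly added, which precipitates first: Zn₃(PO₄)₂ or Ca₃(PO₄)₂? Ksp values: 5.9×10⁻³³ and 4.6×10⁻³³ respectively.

Zn₃(PO₄)₂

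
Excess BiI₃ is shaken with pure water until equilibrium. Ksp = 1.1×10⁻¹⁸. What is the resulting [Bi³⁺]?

1.4×10⁻⁵ M

BiI₃(s) ⇌ Bi³⁺(aq) + 3 I⁻(aq)
For each mole of BiI₃ that dissolves per liter, [Bi³⁺] = s and [I⁻] = 3s; let s denote this solubility.
Ksp = [Bi³⁺][I⁻]^3 = s · (3s)^3 = 27s^4 = 1.1×10⁻¹⁸
s = 1.4×10⁻⁵ mol/L
[Bi³⁺] = s = 1.4×10⁻⁵ mol/L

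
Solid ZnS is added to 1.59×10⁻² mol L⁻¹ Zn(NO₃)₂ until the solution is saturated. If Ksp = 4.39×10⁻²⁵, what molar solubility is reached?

2.76×10⁻²³ M

ZnS(s) ⇌ Zn²⁺(aq) + S²⁻(aq)
The solution already contains Zn²⁺ at 1.59×10⁻² mol L⁻¹. Let s be the molar solubility of ZnS.
[Zn²⁺] ≈ 1.59×10⁻² mol L⁻¹ (common ion dominates); [S²⁻] = s.
Ksp = [Zn²⁺][S²⁻] = (1.59×10⁻²)s
s = 4.39×10⁻²⁵ / (1.59×10⁻²) = 2.76×10⁻²³
s = 2.76×10⁻²³ mol L⁻¹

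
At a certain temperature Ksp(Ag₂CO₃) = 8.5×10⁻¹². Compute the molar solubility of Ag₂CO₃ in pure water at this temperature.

1.3×10⁻⁴ M

Ag₂CO₃(s) ⇌ 2 Ag⁺(aq) + CO₃²⁻(aq)
For each mole of Ag₂CO₃ that dissolves per liter, [Ag⁺] = 2s and [CO₃²⁻] = s; let s denote this solubility.
Ksp = [Ag⁺]^2[CO₃²⁻] = (2s)^2 · s = 4s^3
4s^3 = 8.5×10⁻¹²  ⇒  s^3 = 2.1×10⁻¹²
s = (2.1×10⁻¹²)^(1/3) = 1.3×10⁻⁴ mol L⁻¹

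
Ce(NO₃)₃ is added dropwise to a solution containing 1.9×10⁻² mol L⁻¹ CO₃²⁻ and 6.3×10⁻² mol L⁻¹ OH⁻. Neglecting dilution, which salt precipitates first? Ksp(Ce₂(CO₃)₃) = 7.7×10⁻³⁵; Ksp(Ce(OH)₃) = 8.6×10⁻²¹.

Ce(OH)₃

Precipitation of each salt begins when its ion product equals Ksp.
For Ce₂(CO₃)₃: [Ce³⁺] = (Ksp/[CO₃²⁻]^3)^(1/2) = 3.4×10⁻¹⁵ mol L⁻¹
For Ce(OH)₃: [Ce³⁺] = (Ksp/[OH⁻]^3) = 3.4×10⁻¹⁷ mol L⁻¹
Ce(OH)₃ requires the lower [Ce³⁺], so it precipitates first.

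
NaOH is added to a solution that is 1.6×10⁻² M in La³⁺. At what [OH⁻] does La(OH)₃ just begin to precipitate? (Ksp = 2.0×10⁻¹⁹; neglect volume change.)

2.3×10⁻⁶ M

Precipitation of each salt begins when its ion product equals Ksp.
La(OH)₃(s) ⇌ La³⁺(aq) + 3 OH⁻(aq)
Ksp = [La³⁺][OH⁻]^3 = [OH⁻]^3(1.6×10⁻²)
[OH⁻]^3 = 2.0×10⁻¹⁹ / (1.6×10⁻²) = 1.3×10⁻¹⁷
[OH⁻] = 2.3×10⁻⁶ M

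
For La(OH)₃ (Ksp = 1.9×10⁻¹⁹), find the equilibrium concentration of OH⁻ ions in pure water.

2.7×10⁻⁵ M

La(OH)₃(s) ⇌ La³⁺(aq) + 3 OH⁻(aq)
If s mol/L of La(OH)₃ dissolves, [La³⁺] = s and [OH⁻] = 3s.
Ksp = [La³⁺][OH⁻]^3 = s · (3s)^3 = 27s^4 = 1.9×10⁻¹⁹
s = 9.2×10⁻⁶ mol/L
[OH⁻] = 3s = 2.7×10⁻⁵ mol/L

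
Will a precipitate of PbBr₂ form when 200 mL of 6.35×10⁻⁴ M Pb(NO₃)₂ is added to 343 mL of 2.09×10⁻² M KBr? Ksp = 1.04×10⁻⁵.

No

The combined volume is 543 mL.
[Pb²⁺] = (6.35×10⁻⁴)(200)/543 = 2.34×10⁻⁴ M
[Br⁻] = (2.09×10⁻²)(343)/543 = 1.32×10⁻² M
Q = [Pb²⁺][Br⁻]^2 = 4.08×10⁻⁸
Since Q (4.08×10⁻⁸) is less than Ksp (1.04×10⁻⁵), no PbBr₂ precipitates.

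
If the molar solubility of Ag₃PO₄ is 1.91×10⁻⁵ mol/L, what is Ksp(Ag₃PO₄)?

Ag₃PO₄(s) ⇌ 3 Ag⁺(aq) + PO₄³⁻(aq)
If s mol/L of Ag₃PO₄ dissolves, [Ag⁺] = 3s and [PO₄³⁻] = s.
Ksp = [Ag⁺]^3[PO₄³⁻] = (3s)^3 · s = 27s^4
Ksp = 27 × (1.91×10⁻⁵)^4 = 3.59×10⁻¹⁸

Ksp = 3.59×10⁻¹⁸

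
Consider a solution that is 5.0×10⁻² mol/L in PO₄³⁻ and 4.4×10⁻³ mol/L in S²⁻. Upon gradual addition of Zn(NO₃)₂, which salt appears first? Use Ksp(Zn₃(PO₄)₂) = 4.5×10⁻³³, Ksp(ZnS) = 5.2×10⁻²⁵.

ZnS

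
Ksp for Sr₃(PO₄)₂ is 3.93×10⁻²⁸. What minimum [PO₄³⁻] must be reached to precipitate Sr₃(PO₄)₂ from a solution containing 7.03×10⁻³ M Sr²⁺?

Precipitation of each salt begins when its ion product equals Ksp.
Sr₃(PO₄)₂(s) ⇌ 3 Sr²⁺(aq) + 2 PO₄³⁻(aq)
Ksp = [Sr²⁺]^3[PO₄³⁻]^2 = [PO₄³⁻]^2(7.03×10⁻³)^3
[PO₄³⁻]^2 = 3.93×10⁻²⁸ / (7.03×10⁻³)^3 = 1.13×10⁻²¹
[PO₄³⁻] = 3.36×10⁻¹¹ M

3.36×10⁻¹¹ M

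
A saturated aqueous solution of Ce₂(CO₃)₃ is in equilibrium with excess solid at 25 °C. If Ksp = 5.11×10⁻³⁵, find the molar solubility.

Ce₂(CO₃)₃(s) ⇌ 2 Ce³⁺(aq) + 3 CO₃²⁻(aq)
With molar solubility s: [Ce³⁺] = 2s, [CO₃²⁻] = 3s.
Ksp = [Ce³⁺]^2[CO₃²⁻]^3 = (2s)^2 · (3s)^3 = 108s^5
108s^5 = 5.11×10⁻³⁵  ⇒  s^5 = 4.73×10⁻³⁷
s = 5.43×10⁻⁸ mol/L

5.43×10⁻⁸ M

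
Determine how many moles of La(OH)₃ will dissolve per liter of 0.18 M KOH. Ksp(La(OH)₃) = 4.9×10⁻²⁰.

8.4×10⁻¹⁸ M

La(OH)₃(s) ⇌ La³⁺(aq) + 3 OH⁻(aq)
OH⁻ is already present at 0.18 M. If s mol/L of La(OH)₃ dissolves, [La³⁺] = s while [OH⁻] ≈ 0.18 M.
Ksp = [La³⁺][OH⁻]^3 = s(0.18)^3
s = 4.9×10⁻²⁰ / (0.18)^3 = 8.4×10⁻¹⁸
s = 8.4×10⁻¹⁸ M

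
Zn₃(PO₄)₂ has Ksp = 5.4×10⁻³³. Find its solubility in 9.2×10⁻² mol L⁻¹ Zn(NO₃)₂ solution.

1.3×10⁻¹⁵ M

Zn₃(PO₄)₂(s) ⇌ 3 Zn²⁺(aq) + 2 PO₄³⁻(aq)
The solution already contains Zn²⁺ at 9.2×10⁻² mol L⁻¹. Let s be the molar solubility of Zn₃(PO₄)₂.
[Zn²⁺] ≈ 9.2×10⁻² mol L⁻¹ (common ion dominates); [PO₄³⁻] = 2s.
Ksp = [Zn²⁺]^3[PO₄³⁻]^2 = (9.2×10⁻²)^3(2s)^2
(2s)^2 = 5.4×10⁻³³ / (9.2×10⁻²)^3 = 6.9×10⁻³⁰
s = 1.3×10⁻¹⁵ mol L⁻¹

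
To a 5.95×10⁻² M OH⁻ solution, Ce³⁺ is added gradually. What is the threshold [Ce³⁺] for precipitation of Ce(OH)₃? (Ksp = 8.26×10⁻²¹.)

3.92×10⁻¹⁷ M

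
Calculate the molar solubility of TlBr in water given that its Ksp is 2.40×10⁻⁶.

TlBr(s) ⇌ Tl⁺(aq) + Br⁻(aq)
Let s be the molar solubility. Then [Tl⁺] = s and [Br⁻] = s.
Ksp = [Tl⁺][Br⁻] = s · s = s^2
s^2 = 2.40×10⁻⁶
Taking the 2nd root, s = 1.55×10⁻³ M.

1.55×10⁻³ M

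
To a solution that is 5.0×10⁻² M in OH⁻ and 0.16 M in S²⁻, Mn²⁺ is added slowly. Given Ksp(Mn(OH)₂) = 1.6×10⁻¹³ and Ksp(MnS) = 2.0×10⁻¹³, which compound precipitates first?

MnS

The threshold for precipitation is Q = Ksp.
For Mn(OH)₂: [Mn²⁺] = (Ksp/[OH⁻]^2) = 6.4×10⁻¹¹ M
For MnS: [Mn²⁺] = (Ksp/[S²⁻]) = 1.3×10⁻¹² M
MnS requires the lower [Mn²⁺], so it precipitates first.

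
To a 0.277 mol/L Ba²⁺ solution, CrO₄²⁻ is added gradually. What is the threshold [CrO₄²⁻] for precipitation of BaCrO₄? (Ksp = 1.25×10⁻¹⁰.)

Precipitation of each salt begins when its ion product equals Ksp.
BaCrO₄(s) ⇌ Ba²⁺(aq) + CrO₄²⁻(aq)
Ksp = [Ba²⁺][CrO₄²⁻] = [CrO₄²⁻](0.277)
[CrO₄²⁻] = 1.25×10⁻¹⁰ / (0.277) = 4.51×10⁻¹⁰
[CrO₄²⁻] = 4.51×10⁻¹⁰ mol/L

4.51×10⁻¹⁰ M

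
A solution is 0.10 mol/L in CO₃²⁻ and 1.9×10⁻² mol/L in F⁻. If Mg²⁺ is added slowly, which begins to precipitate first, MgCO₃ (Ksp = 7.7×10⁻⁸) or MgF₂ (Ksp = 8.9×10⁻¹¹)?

Precipitation of each salt begins when its ion product equals Ksp.
For MgCO₃: [Mg²⁺] = (Ksp/[CO₃²⁻]) = 7.7×10⁻⁷ mol/L
For MgF₂: [Mg²⁺] = (Ksp/[F⁻]^2) = 2.5×10⁻⁷ mol/L
The smaller threshold [Mg²⁺] is reached first, so MgF₂ precipitates first.

MgF₂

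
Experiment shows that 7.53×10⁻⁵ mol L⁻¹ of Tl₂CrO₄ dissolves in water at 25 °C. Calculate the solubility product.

Ksp = 1.71×10⁻¹²

Tl₂CrO₄(s) ⇌ 2 Tl⁺(aq) + CrO₄²⁻(aq)
If s mol/L of Tl₂CrO₄ dissolves, [Tl⁺] = 2s and [CrO₄²⁻] = s.
Ksp = [Tl⁺]^2[CrO₄²⁻] = (2s)^2 · s = 4s^3
Ksp = 4 × (7.53×10⁻⁵)^3 = 1.71×10⁻¹²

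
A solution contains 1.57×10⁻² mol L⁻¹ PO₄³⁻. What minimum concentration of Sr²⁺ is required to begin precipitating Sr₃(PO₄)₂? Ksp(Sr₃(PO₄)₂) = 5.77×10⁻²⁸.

1.33×10⁻⁸ M

A salt starts to precipitate once the ion product Q reaches its Ksp.
Sr₃(PO₄)₂(s) ⇌ 3 Sr²⁺(aq) + 2 PO₄³⁻(aq)
Ksp = [Sr²⁺]^3[PO₄³⁻]^2 = [Sr²⁺]^3(1.57×10⁻²)^2
[Sr²⁺]^3 = 5.77×10⁻²⁸ / (1.57×10⁻²)^2 = 2.34×10⁻²⁴
[Sr²⁺] = 1.33×10⁻⁸ mol L⁻¹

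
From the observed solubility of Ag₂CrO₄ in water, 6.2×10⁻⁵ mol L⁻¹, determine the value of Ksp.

Ksp = 9.5×10⁻¹³

Ag₂CrO₄(s) ⇌ 2 Ag⁺(aq) + CrO₄²⁻(aq)
If s mol/L of Ag₂CrO₄ dissolves, [Ag⁺] = 2s and [CrO₄²⁻] = s.
Ksp = [Ag⁺]^2[CrO₄²⁻] = (2s)^2 · s = 4s^3
Ksp = 4 × (6.2×10⁻⁵)^3 = 9.5×10⁻¹³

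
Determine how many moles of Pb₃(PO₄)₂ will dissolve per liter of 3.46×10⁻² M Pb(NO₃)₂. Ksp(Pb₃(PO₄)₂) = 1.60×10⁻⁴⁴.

9.83×10⁻²¹ M

Pb₃(PO₄)₂(s) ⇌ 3 Pb²⁺(aq) + 2 PO₄³⁻(aq)
Let s be the solubility of Pb₃(PO₄)₂ here. The common ion gives [Pb²⁺] ≈ 3.46×10⁻² M, and [PO₄³⁻] = 2s.
Ksp = [Pb²⁺]^3[PO₄³⁻]^2 = (3.46×10⁻²)^3(2s)^2
(2s)^2 = 1.60×10⁻⁴⁴ / (3.46×10⁻²)^3 = 3.86×10⁻⁴⁰
s = 9.83×10⁻²¹ M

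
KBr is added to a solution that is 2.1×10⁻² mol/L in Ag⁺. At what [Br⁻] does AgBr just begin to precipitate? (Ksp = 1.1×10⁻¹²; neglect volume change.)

Precipitation of each salt begins when its ion product equals Ksp.
AgBr(s) ⇌ Ag⁺(aq) + Br⁻(aq)
Ksp = [Ag⁺][Br⁻] = [Br⁻](2.1×10⁻²)
[Br⁻] = 1.1×10⁻¹² / (2.1×10⁻²) = 5.2×10⁻¹¹
[Br⁻] = 5.2×10⁻¹¹ mol/L

5.2×10⁻¹¹ M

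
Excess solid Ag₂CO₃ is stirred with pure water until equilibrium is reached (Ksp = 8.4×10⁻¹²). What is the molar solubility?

1.3×10⁻⁴ M

Ag₂CO₃(s) ⇌ 2 Ag⁺(aq) + CO₃²⁻(aq)
Let s be the molar solubility. Then [Ag⁺] = 2s and [CO₃²⁻] = s.
Ksp = [Ag⁺]^2[CO₃²⁻] = (2s)^2 · s = 4s^3
4s^3 = 8.4×10⁻¹²  ⇒  s^3 = 2.1×10⁻¹²
s = 1.3×10⁻⁴ M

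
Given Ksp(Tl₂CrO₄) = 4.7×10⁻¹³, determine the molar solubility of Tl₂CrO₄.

4.9×10⁻⁵ M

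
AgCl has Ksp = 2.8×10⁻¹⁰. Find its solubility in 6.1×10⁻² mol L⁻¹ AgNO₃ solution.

AgCl(s) ⇌ Ag⁺(aq) + Cl⁻(aq)
Ag⁺ is already present at 6.1×10⁻² mol L⁻¹. If s mol/L of AgCl dissolves, [Cl⁻] = s while [Ag⁺] ≈ 6.1×10⁻² mol L⁻¹.
Ksp = [Ag⁺][Cl⁻] = (6.1×10⁻²)s
s = 2.8×10⁻¹⁰ / (6.1×10⁻²) = 4.6×10⁻⁹
s = 4.6×10⁻⁹ mol L⁻¹

4.6×10⁻⁹ M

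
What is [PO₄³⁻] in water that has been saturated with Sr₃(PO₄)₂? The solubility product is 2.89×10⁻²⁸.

2.44×10⁻⁶ M

Sr₃(PO₄)₂(s) ⇌ 3 Sr²⁺(aq) + 2 PO₄³⁻(aq)
If s mol/L of Sr₃(PO₄)₂ dissolves, [Sr²⁺] = 3s and [PO₄³⁻] = 2s.
Ksp = [Sr²⁺]^3[PO₄³⁻]^2 = (3s)^3 · (2s)^2 = 108s^5 = 2.89×10⁻²⁸
s = 1.22×10⁻⁶ mol L⁻¹
[PO₄³⁻] = 2s = 2.44×10⁻⁶ mol L⁻¹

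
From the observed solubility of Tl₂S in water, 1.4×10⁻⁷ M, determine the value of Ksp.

Ksp = 1.1×10⁻²⁰

Tl₂S(s) ⇌ 2 Tl⁺(aq) + S²⁻(aq)
If s mol/L of Tl₂S dissolves, [Tl⁺] = 2s and [S²⁻] = s.
Ksp = [Tl⁺]^2[S²⁻] = (2s)^2 · s = 4s^3
Ksp = 4 × (1.4×10⁻⁷)^3 = 1.1×10⁻²⁰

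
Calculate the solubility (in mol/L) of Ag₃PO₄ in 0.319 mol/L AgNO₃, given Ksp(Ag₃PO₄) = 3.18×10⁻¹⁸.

9.80×10⁻¹⁷ M

Ag₃PO₄(s) ⇌ 3 Ag⁺(aq) + PO₄³⁻(aq)
Ag⁺ is already present at 0.319 mol/L. If s mol/L of Ag₃PO₄ dissolves, [PO₄³⁻] = s while [Ag⁺] ≈ 0.319 mol/L.
Ksp = [Ag⁺]^3[PO₄³⁻] = (0.319)^3s
s = 3.18×10⁻¹⁸ / (0.319)^3 = 9.80×10⁻¹⁷
s = 9.80×10⁻¹⁷ mol/L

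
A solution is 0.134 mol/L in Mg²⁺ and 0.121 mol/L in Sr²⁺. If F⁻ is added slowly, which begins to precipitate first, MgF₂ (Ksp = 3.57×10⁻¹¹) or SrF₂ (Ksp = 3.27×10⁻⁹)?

The threshold for precipitation is Q = Ksp.
For MgF₂: [F⁻] = (Ksp/[Mg²⁺])^(1/2) = 1.63×10⁻⁵ mol/L
For SrF₂: [F⁻] = (Ksp/[Sr²⁺])^(1/2) = 1.64×10⁻⁴ mol/L
Since MgF₂ needs less F⁻ to reach saturation, it precipitates first.

MgF₂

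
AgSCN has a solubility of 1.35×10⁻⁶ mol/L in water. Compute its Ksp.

AgSCN(s) ⇌ Ag⁺(aq) + SCN⁻(aq)
Call the molar solubility s, so that [Ag⁺] = s and [SCN⁻] = s.
Ksp = [Ag⁺][SCN⁻] = s · s = s^2
Ksp = (1.35×10⁻⁶)^2 = 1.82×10⁻¹²

Ksp = 1.82×10⁻¹²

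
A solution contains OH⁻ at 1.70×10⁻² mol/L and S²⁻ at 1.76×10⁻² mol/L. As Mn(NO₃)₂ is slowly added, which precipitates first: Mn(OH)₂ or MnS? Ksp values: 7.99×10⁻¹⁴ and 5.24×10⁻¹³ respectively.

MnS

The threshold for precipitation is Q = Ksp.
For Mn(OH)₂: [Mn²⁺] = (Ksp/[OH⁻]^2) = 2.76×10⁻¹⁰ mol/L
For MnS: [Mn²⁺] = (Ksp/[S²⁻]) = 2.98×10⁻¹¹ mol/L
The smaller threshold [Mn²⁺] is reached first, so MnS precipitates first.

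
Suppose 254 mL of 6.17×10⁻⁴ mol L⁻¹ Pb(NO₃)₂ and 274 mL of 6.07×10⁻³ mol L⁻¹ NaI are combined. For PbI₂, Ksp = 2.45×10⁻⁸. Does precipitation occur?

No

Total volume after mixing = 254 + 274 = 528 mL.
[Pb²⁺] = (6.17×10⁻⁴)(254)/528 = 2.97×10⁻⁴ mol L⁻¹
[I⁻] = (6.07×10⁻³)(274)/528 = 3.15×10⁻³ mol L⁻¹
Q = [Pb²⁺][I⁻]^2 = 2.95×10⁻⁹
Q = 2.95×10⁻⁹ < Ksp = 2.45×10⁻⁸, so the solution is unsaturated and no precipitate forms.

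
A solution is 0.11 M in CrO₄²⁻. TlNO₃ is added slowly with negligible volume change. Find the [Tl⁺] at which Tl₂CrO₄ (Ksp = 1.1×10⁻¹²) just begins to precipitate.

3.2×10⁻⁶ M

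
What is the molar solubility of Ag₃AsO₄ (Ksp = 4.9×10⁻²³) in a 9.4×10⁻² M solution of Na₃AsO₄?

2.7×10⁻⁸ M

Ag₃AsO₄(s) ⇌ 3 Ag⁺(aq) + AsO₄³⁻(aq)
AsO₄³⁻ is already present at 9.4×10⁻² M. If s mol/L of Ag₃AsO₄ dissolves, [Ag⁺] = 3s while [AsO₄³⁻] ≈ 9.4×10⁻² M.
Ksp = [Ag⁺]^3[AsO₄³⁻] = (3s)^3(9.4×10⁻²)
(3s)^3 = 4.9×10⁻²³ / (9.4×10⁻²) = 5.2×10⁻²²
s = 2.7×10⁻⁸ M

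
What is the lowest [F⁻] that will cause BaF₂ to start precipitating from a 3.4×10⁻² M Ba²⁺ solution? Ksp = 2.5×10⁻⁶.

Precipitation of each salt begins when its ion product equals Ksp.
BaF₂(s) ⇌ Ba²⁺(aq) + 2 F⁻(aq)
Ksp = [Ba²⁺][F⁻]^2 = [F⁻]^2(3.4×10⁻²)
[F⁻]^2 = 2.5×10⁻⁶ / (3.4×10⁻²) = 7.4×10⁻⁵
[F⁻] = 8.6×10⁻³ M

8.6×10⁻³ M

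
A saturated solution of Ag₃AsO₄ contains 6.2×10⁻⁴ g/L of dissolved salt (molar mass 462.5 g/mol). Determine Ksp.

Ksp = 8.7×10⁻²³

s = (6.2×10⁻⁴ g L⁻¹)/(462.5 g mol⁻¹) = 1.341×10⁻⁶ M
Ag₃AsO₄(s) ⇌ 3 Ag⁺(aq) + AsO₄³⁻(aq)
If s mol/L of Ag₃AsO₄ dissolves, [Ag⁺] = 3s and [AsO₄³⁻] = s.
Ksp = [Ag⁺]^3[AsO₄³⁻] = (3s)^3 · s = 27s^4
Ksp = 27 × (1.341×10⁻⁶)^4 = 8.7×10⁻²³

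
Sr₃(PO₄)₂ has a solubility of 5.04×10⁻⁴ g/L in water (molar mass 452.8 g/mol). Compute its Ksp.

Ksp = 1.85×10⁻²⁸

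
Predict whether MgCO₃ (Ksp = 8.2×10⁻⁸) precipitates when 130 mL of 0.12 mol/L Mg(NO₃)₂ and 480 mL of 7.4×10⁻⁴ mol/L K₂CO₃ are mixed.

Yes

After mixing, V = 130 mL + 480 mL = 610 mL.
[Mg²⁺] = (0.12)(130)/610 = 2.6×10⁻² mol/L
[CO₃²⁻] = (7.4×10⁻⁴)(480)/610 = 5.8×10⁻⁴ mol/L
Q = [Mg²⁺][CO₃²⁻] = 1.5×10⁻⁵
Q = 1.5×10⁻⁵ > Ksp = 8.2×10⁻⁸, so the solution is supersaturated and MgCO₃ precipitates.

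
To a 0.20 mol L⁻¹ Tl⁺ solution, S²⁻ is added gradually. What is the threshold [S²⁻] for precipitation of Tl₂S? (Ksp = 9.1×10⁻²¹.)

2.3×10⁻¹⁹ M

The threshold for precipitation is Q = Ksp.
Tl₂S(s) ⇌ 2 Tl⁺(aq) + S²⁻(aq)
Ksp = [Tl⁺]^2[S²⁻] = [S²⁻](0.20)^2
[S²⁻] = 9.1×10⁻²¹ / (0.20)^2 = 2.3×10⁻¹⁹
[S²⁻] = 2.3×10⁻¹⁹ mol L⁻¹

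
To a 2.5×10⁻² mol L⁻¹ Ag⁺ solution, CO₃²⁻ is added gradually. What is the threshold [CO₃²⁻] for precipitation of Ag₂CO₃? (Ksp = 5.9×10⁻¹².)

9.4×10⁻⁹ M

A salt starts to precipitate once the ion product Q reaches its Ksp.
Ag₂CO₃(s) ⇌ 2 Ag⁺(aq) + CO₃²⁻(aq)
Ksp = [Ag⁺]^2[CO₃²⁻] = [CO₃²⁻](2.5×10⁻²)^2
[CO₃²⁻] = 5.9×10⁻¹² / (2.5×10⁻²)^2 = 9.4×10⁻⁹
[CO₃²⁻] = 9.4×10⁻⁹ mol L⁻¹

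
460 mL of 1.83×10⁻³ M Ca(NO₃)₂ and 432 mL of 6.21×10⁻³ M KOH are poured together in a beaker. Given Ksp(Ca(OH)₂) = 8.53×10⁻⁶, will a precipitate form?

No

The combined volume is 892 mL.
[Ca²⁺] = (1.83×10⁻³)(460)/892 = 9.44×10⁻⁴ M
[OH⁻] = (6.21×10⁻³)(432)/892 = 3.01×10⁻³ M
Q = [Ca²⁺][OH⁻]^2 = 8.54×10⁻⁹
Since Q (8.54×10⁻⁹) is less than Ksp (8.53×10⁻⁶), no Ca(OH)₂ precipitates.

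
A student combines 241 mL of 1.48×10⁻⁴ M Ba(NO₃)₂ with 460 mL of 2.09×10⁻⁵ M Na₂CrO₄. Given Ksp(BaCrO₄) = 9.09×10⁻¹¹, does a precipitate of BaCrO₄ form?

Yes

The combined volume is 701 mL.
[Ba²⁺] = (1.48×10⁻⁴)(241)/701 = 5.09×10⁻⁵ M
[CrO₄²⁻] = (2.09×10⁻⁵)(460)/701 = 1.37×10⁻⁵ M
Q = [Ba²⁺][CrO₄²⁻] = 6.98×10⁻¹⁰
Since Q (6.98×10⁻¹⁰) exceeds Ksp (9.09×10⁻¹¹), BaCrO₄ will precipitate.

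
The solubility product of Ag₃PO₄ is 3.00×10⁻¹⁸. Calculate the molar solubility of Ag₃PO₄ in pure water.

Ag₃PO₄(s) ⇌ 3 Ag⁺(aq) + PO₄³⁻(aq)
Call the molar solubility s, so that [Ag⁺] = 3s and [PO₄³⁻] = s.
Ksp = [Ag⁺]^3[PO₄³⁻] = (3s)^3 · s = 27s^4
27s^4 = 3.00×10⁻¹⁸  ⇒  s^4 = 1.11×10⁻¹⁹
s = (1.11×10⁻¹⁹)^(1/4) = 1.83×10⁻⁵ M

1.83×10⁻⁵ M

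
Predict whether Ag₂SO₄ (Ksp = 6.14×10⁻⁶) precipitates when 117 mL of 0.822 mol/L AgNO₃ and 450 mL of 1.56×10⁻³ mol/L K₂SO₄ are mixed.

Total volume after mixing = 117 + 450 = 567 mL.
[Ag⁺] = (0.822)(117)/567 = 0.170 mol/L
[SO₄²⁻] = (1.56×10⁻³)(450)/567 = 1.24×10⁻³ mol/L
Q = [Ag⁺]^2[SO₄²⁻] = 3.56×10⁻⁵
Since Q (3.56×10⁻⁵) exceeds Ksp (6.14×10⁻⁶), Ag₂SO₄ will precipitate.

Yes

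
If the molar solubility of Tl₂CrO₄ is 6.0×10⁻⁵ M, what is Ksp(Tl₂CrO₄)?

Ksp = 8.6×10⁻¹³

Tl₂CrO₄(s) ⇌ 2 Tl⁺(aq) + CrO₄²⁻(aq)
Call the molar solubility s, so that [Tl⁺] = 2s and [CrO₄²⁻] = s.
Ksp = [Tl⁺]^2[CrO₄²⁻] = (2s)^2 · s = 4s^3
Ksp = 4 × (6.0×10⁻⁵)^3 = 8.6×10⁻¹³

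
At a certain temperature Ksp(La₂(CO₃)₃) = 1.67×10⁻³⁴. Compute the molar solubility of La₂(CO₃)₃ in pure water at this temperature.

La₂(CO₃)₃(s) ⇌ 2 La³⁺(aq) + 3 CO₃²⁻(aq)
With molar solubility s: [La³⁺] = 2s, [CO₃²⁻] = 3s.
Ksp = [La³⁺]^2[CO₃²⁻]^3 = (2s)^2 · (3s)^3 = 108s^5
108s^5 = 1.67×10⁻³⁴  ⇒  s^5 = 1.55×10⁻³⁶
s = (1.55×10⁻³⁶)^(1/5) = 6.88×10⁻⁸ mol L⁻¹

6.88×10⁻⁸ M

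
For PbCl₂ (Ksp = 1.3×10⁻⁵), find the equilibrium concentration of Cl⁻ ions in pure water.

3.0×10⁻² M

PbCl₂(s) ⇌ Pb²⁺(aq) + 2 Cl⁻(aq)
For each mole of PbCl₂ that dissolves per liter, [Pb²⁺] = s and [Cl⁻] = 2s; let s denote this solubility.
Ksp = [Pb²⁺][Cl⁻]^2 = s · (2s)^2 = 4s^3 = 1.3×10⁻⁵
s = 1.5×10⁻² M
[Cl⁻] = 2s = 3.0×10⁻² M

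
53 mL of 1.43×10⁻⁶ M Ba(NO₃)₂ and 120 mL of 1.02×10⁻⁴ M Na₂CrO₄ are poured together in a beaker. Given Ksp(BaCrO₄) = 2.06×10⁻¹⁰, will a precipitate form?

After mixing, V = 53 mL + 120 mL = 173 mL.
[Ba²⁺] = (1.43×10⁻⁶)(53)/173 = 4.38×10⁻⁷ M
[CrO₄²⁻] = (1.02×10⁻⁴)(120)/173 = 7.08×10⁻⁵ M
Q = [Ba²⁺][CrO₄²⁻] = 3.10×10⁻¹¹
Q = 3.10×10⁻¹¹ < Ksp = 2.06×10⁻¹⁰, so the solution is unsaturated and no precipitate forms.

No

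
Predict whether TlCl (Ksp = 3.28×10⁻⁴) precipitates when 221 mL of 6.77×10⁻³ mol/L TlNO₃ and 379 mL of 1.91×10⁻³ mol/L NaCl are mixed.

The combined volume is 600 mL.
[Tl⁺] = (6.77×10⁻³)(221)/600 = 2.49×10⁻³ mol/L
[Cl⁻] = (1.91×10⁻³)(379)/600 = 1.21×10⁻³ mol/L
Q = [Tl⁺][Cl⁻] = 3.01×10⁻⁶
Q = 3.01×10⁻⁶ < Ksp = 3.28×10⁻⁴, so the solution is unsaturated and no precipitate forms.

No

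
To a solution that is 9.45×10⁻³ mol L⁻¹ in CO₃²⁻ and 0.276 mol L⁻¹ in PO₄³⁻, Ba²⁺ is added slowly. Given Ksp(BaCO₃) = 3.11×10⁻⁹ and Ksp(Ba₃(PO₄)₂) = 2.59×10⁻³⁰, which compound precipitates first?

Ba₃(PO₄)₂

The threshold for precipitation is Q = Ksp.
For BaCO₃: [Ba²⁺] = (Ksp/[CO₃²⁻]) = 3.29×10⁻⁷ mol L⁻¹
For Ba₃(PO₄)₂: [Ba²⁺] = (Ksp/[PO₄³⁻]^2)^(1/3) = 3.24×10⁻¹⁰ mol L⁻¹
The smaller threshold [Ba²⁺] is reached first, so Ba₃(PO₄)₂ precipitates first.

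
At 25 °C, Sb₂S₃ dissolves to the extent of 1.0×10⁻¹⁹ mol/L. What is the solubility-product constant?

Ksp = 1.1×10⁻⁹³

Sb₂S₃(s) ⇌ 2 Sb³⁺(aq) + 3 S²⁻(aq)
For each mole of Sb₂S₃ that dissolves per liter, [Sb³⁺] = 2s and [S²⁻] = 3s; let s denote this solubility.
Ksp = [Sb³⁺]^2[S²⁻]^3 = (2s)^2 · (3s)^3 = 108s^5
Ksp = 108 × (1.0×10⁻¹⁹)^5 = 1.1×10⁻⁹³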